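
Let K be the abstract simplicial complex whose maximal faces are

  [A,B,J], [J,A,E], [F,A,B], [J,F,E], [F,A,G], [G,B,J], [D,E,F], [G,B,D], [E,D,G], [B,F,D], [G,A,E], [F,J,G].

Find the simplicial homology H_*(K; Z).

H_0 ≅ Z,  H_1 ≅ Z/2Z,  H_2 = 0.

Fix the vertex order A < B < D < E < F < G < J and write every simplex with vertices in increasing order. Then dim K = 2 and the simplices of K are:

  0-simplices (7): A, B, D, E, F, G, J
  1-simplices (18): AB, AE, AF, AG, AJ, BD, BF, BG, BJ, DE, DF, DG, EF, EG, EJ, FG, FJ, GJ
  2-simplices (12): ABF, ABJ, AEG, AEJ, AFG, BDF, BDG, BGJ, DEF, DEG, EFJ, FGJ

giving chain groups C_0 ≅ Z^7, C_1 ≅ Z^18, C_2 ≅ Z^12.

∂_1: C_1 → C_0 maps an edge to its endpoints' difference, ∂[p,q] = q − p. For instance
  ∂AF = F − A.
The resulting 7×18 matrix has rank 6, and its Smith normal form has invariant factors (1,1,1,1,1,1).

∂_2: C_2 → C_1 acts by ∂[p,q,r] = [q,r] − [p,r] + [p,q]. For instance
  ∂AFG = FG − AG + AF,
  ∂DEG = EG − DG + DE.
The 18×12 boundary matrix has rank 12 and Smith normal form diag(1,1,1,1,1,1,1,1,1,1,1,2).

Now H_k = ker ∂_k / im ∂_{k+1}, so:

  H_0: rank C_0 − rank ∂_1 = 7 − 6 = 1, and the invariant factors of ∂_1 are all 1, so H_0 = Z.
  H_1: rank ker ∂_1 − rank ∂_2 = (18 − 6) − 12 = 0, and ∂_2 has invariant factor 2 > 1, so H_1 = Z/2Z.
  H_2: rank ker ∂_2 − rank ∂_3 = (12 − 12) − 0 = 0, and there is no ∂_3, so H_2 = 0.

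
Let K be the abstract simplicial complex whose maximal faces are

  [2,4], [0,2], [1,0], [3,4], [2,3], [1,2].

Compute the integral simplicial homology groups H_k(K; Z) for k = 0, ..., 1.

Take the total order 0 < 1 < 2 < 3 < 4 on the vertex set. Then K (dimension 1) consists of the simplices:

  0-simplices (5): [0], [1], [2], [3], [4]
  1-simplices (6): [0,1], [0,2], [1,2], [2,3], [2,4], [3,4]

Hence C_0 ≅ Z^5, C_1 ≅ Z^6.

Boundary ∂_1: C_1 → C_0 maps an edge to its endpoints' difference, ∂[p,q] = q − p. For instance
  ∂[1,2] = [2] − [1].
The 5×6 boundary matrix has rank 4 and Smith normal form diag(1,1,1,1).

From H_k ≅ ker(∂_k) / im(∂_{k+1}) we obtain:

  H_0: rank C_0 − rank ∂_1 = 5 − 4 = 1, and the invariant factors of ∂_1 are all 1, so H_0 ≅ Z.
  H_1: rank ker ∂_1 − rank ∂_2 = (6 − 4) − 0 = 2, and there is no ∂_2, so H_1 ≅ Z^2.

As a check, the Euler characteristic is 5 − 6 = -1, which agrees with 1 − 2 = -1.

H_0 = Z,  H_1 = Z^2.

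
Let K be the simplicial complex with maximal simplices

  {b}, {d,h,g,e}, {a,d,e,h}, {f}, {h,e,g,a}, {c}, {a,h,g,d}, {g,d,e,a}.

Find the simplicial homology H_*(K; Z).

We work with the vertex ordering a < b < c < d < e < f < g < h. The simplices of K, each written with vertices in increasing order, are:

  0-simplices (8): a, b, c, d, e, f, g, h
  1-simplices (10): ad, ae, ag, ah, de, dg, dh, eg, eh, gh
  2-simplices (10): ade, adg, adh, aeg, aeh, agh, deg, deh, dgh, egh
  3-simplices (5): adeg, adeh, adgh, aegh, degh

giving chain groups C_0 ≅ Z^8, C_1 ≅ Z^10, C_2 ≅ Z^10, C_3 ≅ Z^5.

The boundary map ∂_1: C_1 → C_0 sends each edge [p,q] (with p < q) to q − p. For instance
  ∂eg = g − e.
The resulting 8×10 matrix has rank 4, and its Smith normal form has invariant factors (1,1,1,1).

∂_2: C_2 → C_1 maps a triangle to the signed sum of its edges. For instance
  ∂deg = eg − dg + de,
  ∂ade = de − ae + ad.
The 10×10 boundary matrix has rank 6 and Smith normal form diag(1,1,1,1,1,1).

∂_3: C_3 → C_2 sends each 3-simplex σ to the alternating sum Σ_i (−1)^i (σ with its i-th vertex removed). For instance
  ∂adeg = deg − aeg + adg − ade,
  ∂aegh = egh − agh + aeh − aeg.
This gives a 10×5 integer matrix of rank 4; reducing to Smith normal form yields diagonal entries (1,1,1,1).

Reading off H_k = ker ∂_k / im ∂_{k+1}:

  H_0: rank C_0 − rank ∂_1 = 8 − 4 = 4, and the invariant factors of ∂_1 are all 1, so H_0 = Z^4.
  H_1: rank ker ∂_1 − rank ∂_2 = (10 − 4) − 6 = 0, and the invariant factors of ∂_2 are all 1, so H_1 = 0.
  H_2: rank ker ∂_2 − rank ∂_3 = (10 − 6) − 4 = 0, and the invariant factors of ∂_3 are all 1, so H_2 = 0.
  H_3: rank ker ∂_3 − rank ∂_4 = (5 − 4) − 0 = 1, and there is no ∂_4, so H_3 = Z.

As a check, the Euler characteristic is 8 − 10 + 10 − 5 = 3, which agrees with 4 − 0 + 0 − 1 = 3.

H_0 ≅ Z^4,  H_1 = 0,  H_2 = 0,  H_3 ≅ Z.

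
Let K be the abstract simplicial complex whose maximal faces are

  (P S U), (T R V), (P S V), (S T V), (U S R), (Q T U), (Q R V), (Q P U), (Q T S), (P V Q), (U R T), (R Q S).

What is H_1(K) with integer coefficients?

H_1 ≅ Z_2.

We work with the vertex ordering P < Q < R < S < T < U < V. The simplices of K, each written with vertices in increasing order, are:

  0-simplices (7): P, Q, R, S, T, U, V
  1-simplices (18): PQ, PS, PU, PV, QR, QS, QT, QU, QV, RS, RT, RU, RV, ST, SU, SV, TU, TV
  2-simplices (12): PQU, PQV, PSU, PSV, QRS, QRV, QST, QTU, RSU, RTU, RTV, STV

Hence C_0 ≅ Z^7, C_1 ≅ Z^18, C_2 ≅ Z^12.

The boundary map ∂_1: C_1 → C_0 is given by ∂[p,q] = [q] − [p].
As a 7×18 matrix over Z this has rank 6, with invariant factors (1,1,1,1,1,1).

Boundary ∂_2: C_2 → C_1 acts by ∂[p,q,r] = [q,r] − [p,r] + [p,q]. For instance
  ∂QRV = RV − QV + QR,
  ∂RTV = TV − RV + RT.
The 18×12 boundary matrix has rank 12 and Smith normal form diag(1,1,1,1,1,1,1,1,1,1,1,2).

From H_k ≅ ker(∂_k) / im(∂_{k+1}) we obtain:

  H_1: rank ker ∂_1 − rank ∂_2 = (18 − 6) − 12 = 0, and ∂_2 has invariant factor 2 > 1, so H_1 = Z_2.

(K is a triangulation of the real projective plane RP^2.)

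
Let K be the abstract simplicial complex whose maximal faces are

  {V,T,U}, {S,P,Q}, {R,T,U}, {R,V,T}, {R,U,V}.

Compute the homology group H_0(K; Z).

H_0 ≅ Z^2.

We work with the vertex ordering P < Q < R < S < T < U < V. The simplices of K, each written with vertices in increasing order, are:

  0-simplices (7): P, Q, R, S, T, U, V
  1-simplices (9): PQ, PS, QS, RT, RU, RV, TU, TV, UV
  2-simplices (5): PQS, RTU, RTV, RUV, TUV

so the chain groups are C_0 ≅ Z^7, C_1 ≅ Z^9, C_2 ≅ Z^5.

∂_1: C_1 → C_0 is given by ∂[p,q] = [q] − [p].
The resulting 7×9 matrix has rank 5, and its Smith normal form has invariant factors (1,1,1,1,1).

The boundary map ∂_2: C_2 → C_1 sends each 2-simplex [p,q,r] to [q,r] − [p,r] + [p,q]. For instance
  ∂RUV = UV − RV + RU,
  ∂TUV = UV − TV + TU.
This gives a 9×5 integer matrix of rank 4; reducing to Smith normal form yields diagonal entries (1,1,1,1).

From H_k ≅ ker(∂_k) / im(∂_{k+1}) we obtain:

  H_0: rank C_0 − rank ∂_1 = 7 − 5 = 2, and the invariant factors of ∂_1 are all 1, so H_0 = Z^2.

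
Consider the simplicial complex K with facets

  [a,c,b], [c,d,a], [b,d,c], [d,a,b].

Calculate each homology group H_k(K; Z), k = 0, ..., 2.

We work with the vertex ordering a < b < c < d. The simplices of K, each written with vertices in increasing order, are:

  0-simplices (4): a, b, c, d
  1-simplices (6): ab, ac, ad, bc, bd, cd
  2-simplices (4): abc, abd, acd, bcd

giving chain groups C_0 ≅ Z^4, C_1 ≅ Z^6, C_2 ≅ Z^4.

Boundary ∂_1: C_1 → C_0 is given by ∂[p,q] = [q] − [p]. For instance
  ∂ac = c − a.
This gives a 4×6 integer matrix of rank 3; reducing to Smith normal form yields diagonal entries (1,1,1).

Boundary ∂_2: C_2 → C_1 acts by ∂[p,q,r] = [q,r] − [p,r] + [p,q]. For instance
  ∂abc = bc − ac + ab,
  ∂abd = bd − ad + ab.
This gives a 6×4 integer matrix of rank 3; reducing to Smith normal form yields diagonal entries (1,1,1).

Computing H_k = (kernel of ∂_k) / (image of ∂_{k+1}):

  H_0: rank C_0 − rank ∂_1 = 4 − 3 = 1, and the invariant factors of ∂_1 are all 1, so H_0 = Z.
  H_1: rank ker ∂_1 − rank ∂_2 = (6 − 3) − 3 = 0, and the invariant factors of ∂_2 are all 1, so H_1 = 0.
  H_2: rank ker ∂_2 − rank ∂_3 = (4 − 3) − 0 = 1, and there is no ∂_3, so H_2 = Z.

(K is a triangulation of the 2-sphere S^2.)

H_0 ≅ Z,  H_1 = 0,  H_2 ≅ Z.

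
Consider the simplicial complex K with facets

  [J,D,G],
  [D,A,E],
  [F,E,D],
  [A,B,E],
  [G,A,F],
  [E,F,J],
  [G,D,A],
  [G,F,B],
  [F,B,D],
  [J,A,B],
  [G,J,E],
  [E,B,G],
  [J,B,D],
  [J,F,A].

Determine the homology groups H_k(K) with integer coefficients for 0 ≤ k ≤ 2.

Take the total order A < B < D < E < F < G < J on the vertex set. Then K (dimension 2) consists of the simplices:

  0-simplices (7): A, B, D, E, F, G, J
  1-simplices (21): AB, AD, AE, AF, AG, AJ, BD, BE, BF, BG, BJ, DE, DF, DG, DJ, EF, EG, EJ, FG, FJ, GJ
  2-simplices (14): ABE, ABJ, ADE, ADG, AFG, AFJ, BDF, BDJ, BEG, BFG, DEF, DGJ, EFJ, EGJ

Hence C_0 ≅ Z^7, C_1 ≅ Z^21, C_2 ≅ Z^14.

∂_1: C_1 → C_0 sends each edge [p,q] (with p < q) to q − p. For instance
  ∂BF = F − B.
This gives a 7×21 integer matrix of rank 6; reducing to Smith normal form yields diagonal entries (1,1,1,1,1,1).

The boundary map ∂_2: C_2 → C_1 maps a triangle to the signed sum of its edges. For instance
  ∂BDJ = DJ − BJ + BD,
  ∂ADE = DE − AE + AD.
This gives a 21×14 integer matrix of rank 13; reducing to Smith normal form yields diagonal entries (1,1,1,1,1,1,1,1,1,1,1,1,1).

Now H_k = ker ∂_k / im ∂_{k+1}, so:

  H_0: rank C_0 − rank ∂_1 = 7 − 6 = 1, and the invariant factors of ∂_1 are all 1, so H_0 ≅ Z.
  H_1: rank ker ∂_1 − rank ∂_2 = (21 − 6) − 13 = 2, and the invariant factors of ∂_2 are all 1, so H_1 ≅ Z^2.
  H_2: rank ker ∂_2 − rank ∂_3 = (14 − 13) − 0 = 1, and there is no ∂_3, so H_2 ≅ Z.

As a check, the Euler characteristic is 7 − 21 + 14 = 0, which agrees with 1 − 2 + 1 = 0.

H_0 ≅ Z,  H_1 ≅ Z^2,  H_2 ≅ Z.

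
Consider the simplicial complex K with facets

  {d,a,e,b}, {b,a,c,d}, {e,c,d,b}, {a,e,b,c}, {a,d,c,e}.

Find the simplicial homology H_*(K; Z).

We work with the vertex ordering a < b < c < d < e. The simplices of K, each written with vertices in increasing order, are:

  0-simplices (5): a, b, c, d, e
  1-simplices (10): ab, ac, ad, ae, bc, bd, be, cd, ce, de
  2-simplices (10): abc, abd, abe, acd, ace, ade, bcd, bce, bde, cde
  3-simplices (5): abcd, abce, abde, acde, bcde

giving chain groups C_0 ≅ Z^5, C_1 ≅ Z^10, C_2 ≅ Z^10, C_3 ≅ Z^5.

∂_1: C_1 → C_0 maps an edge to its endpoints' difference, ∂[p,q] = q − p. For instance
  ∂ab = b − a.
The resulting 5×10 matrix has rank 4, and its Smith normal form has invariant factors (1,1,1,1).

Boundary ∂_2: C_2 → C_1 acts by ∂[p,q,r] = [q,r] − [p,r] + [p,q]. For instance
  ∂acd = cd − ad + ac,
  ∂bde = de − be + bd.
As a 10×10 matrix over Z this has rank 6, with invariant factors (1,1,1,1,1,1).

The boundary map ∂_3: C_3 → C_2 sends each 3-simplex σ to the alternating sum Σ_i (−1)^i (σ with its i-th vertex removed). For instance
  ∂abcd = bcd − acd + abd − abc,
  ∂bcde = cde − bde + bce − bcd.
As a 10×5 matrix over Z this has rank 4, with invariant factors (1,1,1,1).

Reading off H_k = ker ∂_k / im ∂_{k+1}:

  H_0: rank C_0 − rank ∂_1 = 5 − 4 = 1, and the invariant factors of ∂_1 are all 1, so H_0 ≅ Z.
  H_1: rank ker ∂_1 − rank ∂_2 = (10 − 4) − 6 = 0, and the invariant factors of ∂_2 are all 1, so H_1 ≅ 0.
  H_2: rank ker ∂_2 − rank ∂_3 = (10 − 6) − 4 = 0, and the invariant factors of ∂_3 are all 1, so H_2 ≅ 0.
  H_3: rank ker ∂_3 − rank ∂_4 = (5 − 4) − 0 = 1, and there is no ∂_4, so H_3 ≅ Z.

(K is a triangulation of the 3-sphere S^3.)

H_0 = Z,  H_1 = 0,  H_2 = 0,  H_3 = Z.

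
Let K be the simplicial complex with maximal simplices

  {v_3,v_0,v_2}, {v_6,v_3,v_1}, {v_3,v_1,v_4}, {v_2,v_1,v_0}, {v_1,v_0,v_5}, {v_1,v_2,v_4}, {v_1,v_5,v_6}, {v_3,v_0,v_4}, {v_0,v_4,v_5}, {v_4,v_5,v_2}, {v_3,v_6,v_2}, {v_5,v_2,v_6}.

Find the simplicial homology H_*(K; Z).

Order the vertices as v_0 < v_1 < v_2 < v_3 < v_4 < v_5 < v_6. Listing each simplex with vertices in this order, K has dimension 2 with simplices:

  0-simplices (7): [v_0], [v_1], [v_2], [v_3], [v_4], [v_5], [v_6]
  1-simplices (18): (18 of them)
  2-simplices (12): (12 of them)

so the chain groups are C_0 ≅ Z^7, C_1 ≅ Z^18, C_2 ≅ Z^12.

Boundary ∂_1: C_1 → C_0 is given by ∂[p,q] = [q] − [p]. For instance
  ∂[v_1,v_5] = [v_5] − [v_1].
As a 7×18 matrix over Z this has rank 6, with invariant factors (1,1,1,1,1,1).

The boundary map ∂_2: C_2 → C_1 maps a triangle to the signed sum of its edges. For instance
  ∂[v_0,v_1,v_5] = [v_1,v_5] − [v_0,v_5] + [v_0,v_1],
  ∂[v_2,v_3,v_6] = [v_3,v_6] − [v_2,v_6] + [v_2,v_3].
The 18×12 boundary matrix has rank 12 and Smith normal form diag(1,1,1,1,1,1,1,1,1,1,1,2).

Reading off H_k = ker ∂_k / im ∂_{k+1}:

  H_0: rank C_0 − rank ∂_1 = 7 − 6 = 1, and the invariant factors of ∂_1 are all 1, so H_0 ≅ Z.
  H_1: rank ker ∂_1 − rank ∂_2 = (18 − 6) − 12 = 0, and ∂_2 has invariant factor 2 > 1, so H_1 ≅ Z/2.
  H_2: rank ker ∂_2 − rank ∂_3 = (12 − 12) − 0 = 0, and there is no ∂_3, so H_2 ≅ 0.

H_0 = Z,  H_1 = Z/2,  H_2 = 0.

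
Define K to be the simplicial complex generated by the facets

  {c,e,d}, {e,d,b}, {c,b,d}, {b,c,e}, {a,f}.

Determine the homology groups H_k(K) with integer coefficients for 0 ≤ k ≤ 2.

Fix the vertex order a < b < c < d < e < f and write every simplex with vertices in increasing order. Then dim K = 2 and the simplices of K are:

  0-simplices (6): a, b, c, d, e, f
  1-simplices (7): af, bc, bd, be, cd, ce, de
  2-simplices (4): bcd, bce, bde, cde

Hence C_0 ≅ Z^6, C_1 ≅ Z^7, C_2 ≅ Z^4.

Boundary ∂_1: C_1 → C_0 is given by ∂[p,q] = [q] − [p]. For instance
  ∂af = f − a.
As a 6×7 matrix over Z this has rank 4, with invariant factors (1,1,1,1).

∂_2: C_2 → C_1 sends each 2-simplex [p,q,r] to [q,r] − [p,r] + [p,q]. For instance
  ∂bcd = cd − bd + bc,
  ∂bde = de − be + bd.
This gives a 7×4 integer matrix of rank 3; reducing to Smith normal form yields diagonal entries (1,1,1).

From H_k ≅ ker(∂_k) / im(∂_{k+1}) we obtain:

  H_0: rank C_0 − rank ∂_1 = 6 − 4 = 2, and the invariant factors of ∂_1 are all 1, so H_0 = Z^2.
  H_1: rank ker ∂_1 − rank ∂_2 = (7 − 4) − 3 = 0, and the invariant factors of ∂_2 are all 1, so H_1 = 0.
  H_2: rank ker ∂_2 − rank ∂_3 = (4 − 3) − 0 = 1, and there is no ∂_3, so H_2 = Z.

As a check, the Euler characteristic is 6 − 7 + 4 = 3, which agrees with 2 − 0 + 1 = 3.
(K is a triangulation of the disjoint union of the 2-sphere S^2 and the 1-simplex.)

H_0 = Z^2,  H_1 = 0,  H_2 = Z.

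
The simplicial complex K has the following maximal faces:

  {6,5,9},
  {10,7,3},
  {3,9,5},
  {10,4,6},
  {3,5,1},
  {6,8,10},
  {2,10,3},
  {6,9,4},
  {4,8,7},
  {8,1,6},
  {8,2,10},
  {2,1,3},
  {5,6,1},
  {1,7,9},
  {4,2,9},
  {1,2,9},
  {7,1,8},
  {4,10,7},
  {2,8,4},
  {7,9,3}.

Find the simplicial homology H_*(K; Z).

H_0 ≅ Z,  H_1 ≅ Z ⊕ Z/2,  H_2 = 0.

Take the total order 1 < 2 < 3 < 4 < 5 < 6 < 7 < 8 < 9 < 10 on the vertex set. Then K (dimension 2) consists of the simplices:

  0-simplices (10): [1], [2], [3], [4], [5], [6], [7], [8], [9], [10]
  1-simplices (30): (30 of them)
  2-simplices (20): (20 of them)

giving chain groups C_0 ≅ Z^10, C_1 ≅ Z^30, C_2 ≅ Z^20.

∂_1: C_1 → C_0 maps an edge to its endpoints' difference, ∂[p,q] = q − p.
The resulting 10×30 matrix has rank 9, and its Smith normal form has invariant factors (1,1,1,1,1,1,1,1,1).

The boundary map ∂_2: C_2 → C_1 acts by ∂[p,q,r] = [q,r] − [p,r] + [p,q]. For instance
  ∂[2,8,10] = [8,10] − [2,10] + [2,8],
  ∂[1,7,8] = [7,8] − [1,8] + [1,7].
The resulting 30×20 matrix has rank 20, and its Smith normal form has invariant factors (1,1,1,1,1,1,1,1,1,1,1,1,1,1,1,1,1,1,1,2).

From H_k ≅ ker(∂_k) / im(∂_{k+1}) we obtain:

  H_0: rank C_0 − rank ∂_1 = 10 − 9 = 1, and the invariant factors of ∂_1 are all 1, so H_0 = Z.
  H_1: rank ker ∂_1 − rank ∂_2 = (30 − 9) − 20 = 1, and ∂_2 has invariant factor 2 > 1, so H_1 = Z ⊕ Z/2.
  H_2: rank ker ∂_2 − rank ∂_3 = (20 − 20) − 0 = 0, and there is no ∂_3, so H_2 = 0.

As a check, the Euler characteristic is 10 − 30 + 20 = 0, which agrees with 1 − 1 + 0 = 0.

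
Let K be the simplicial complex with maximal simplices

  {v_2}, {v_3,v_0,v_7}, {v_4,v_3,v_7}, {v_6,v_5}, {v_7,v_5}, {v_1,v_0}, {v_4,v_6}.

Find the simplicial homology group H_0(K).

Fix the vertex order v_0 < v_1 < v_2 < v_3 < v_4 < v_5 < v_6 < v_7 and write every simplex with vertices in increasing order. Then dim K = 2 and the simplices of K are:

  0-simplices (8): [v_0], [v_1], [v_2], [v_3], [v_4], [v_5], [v_6], [v_7]
  1-simplices (9): [v_0,v_1], [v_0,v_3], [v_0,v_7], [v_3,v_4], [v_3,v_7], [v_4,v_6], [v_4,v_7], [v_5,v_6], [v_5,v_7]
  2-simplices (2): [v_0,v_3,v_7], [v_3,v_4,v_7]

Hence C_0 ≅ Z^8, C_1 ≅ Z^9, C_2 ≅ Z^2.

Boundary ∂_1: C_1 → C_0 is given by ∂[p,q] = [q] − [p]. For instance
  ∂[v_5,v_7] = [v_7] − [v_5].
As a 8×9 matrix over Z this has rank 6, with invariant factors (1,1,1,1,1,1).

The boundary map ∂_2: C_2 → C_1 acts by ∂[p,q,r] = [q,r] − [p,r] + [p,q]. For instance
  ∂[v_0,v_3,v_7] = [v_3,v_7] − [v_0,v_7] + [v_0,v_3],
  ∂[v_3,v_4,v_7] = [v_4,v_7] − [v_3,v_7] + [v_3,v_4].
The resulting 9×2 matrix has rank 2, and its Smith normal form has invariant factors (1,1).

From H_k ≅ ker(∂_k) / im(∂_{k+1}) we obtain:

  H_0: rank C_0 − rank ∂_1 = 8 − 6 = 2, and the invariant factors of ∂_1 are all 1, so H_0 ≅ Z^2.

H_0 = Z^2.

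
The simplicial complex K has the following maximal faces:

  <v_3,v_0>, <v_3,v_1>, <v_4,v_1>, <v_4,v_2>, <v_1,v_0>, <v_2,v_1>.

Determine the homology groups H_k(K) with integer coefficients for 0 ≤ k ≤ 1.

We work with the vertex ordering v_0 < v_1 < v_2 < v_3 < v_4. The simplices of K, each written with vertices in increasing order, are:

  0-simplices (5): [v_0], [v_1], [v_2], [v_3], [v_4]
  1-simplices (6): [v_0,v_1], [v_0,v_3], [v_1,v_2], [v_1,v_3], [v_1,v_4], [v_2,v_4]

giving chain groups C_0 ≅ Z^5, C_1 ≅ Z^6.

The boundary map ∂_1: C_1 → C_0 maps an edge to its endpoints' difference, ∂[p,q] = q − p. For instance
  ∂[v_0,v_3] = [v_3] − [v_0].
The resulting 5×6 matrix has rank 4, and its Smith normal form has invariant factors (1,1,1,1).

Reading off H_k = ker ∂_k / im ∂_{k+1}:

  H_0: rank C_0 − rank ∂_1 = 5 − 4 = 1, and the invariant factors of ∂_1 are all 1, so H_0 ≅ Z.
  H_1: rank ker ∂_1 − rank ∂_2 = (6 − 4) − 0 = 2, and there is no ∂_2, so H_1 ≅ Z^2.

As a check, the Euler characteristic is 5 − 6 = -1, which agrees with 1 − 2 = -1.

H_0 = Z,  H_1 = Z^2.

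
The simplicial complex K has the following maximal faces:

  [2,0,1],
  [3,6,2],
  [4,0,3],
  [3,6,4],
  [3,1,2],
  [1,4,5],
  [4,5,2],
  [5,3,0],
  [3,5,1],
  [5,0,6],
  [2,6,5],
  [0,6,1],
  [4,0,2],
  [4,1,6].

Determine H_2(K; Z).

H_2 = Z.

Take the total order 0 < 1 < 2 < 3 < 4 < 5 < 6 on the vertex set. Then K (dimension 2) consists of the simplices:

  0-simplices (7): [0], [1], [2], [3], [4], [5], [6]
  1-simplices (21): [0,1], [0,2], [0,3], [0,4], [0,5], [0,6], [1,2], [1,3], [1,4], [1,5], [1,6], [2,3], [2,4], [2,5], [2,6], [3,4], [3,5], [3,6], [4,5], [4,6], [5,6]
  2-simplices (14): [0,1,2], [0,1,6], [0,2,4], [0,3,4], [0,3,5], [0,5,6], [1,2,3], [1,3,5], [1,4,5], [1,4,6], [2,3,6], [2,4,5], [2,5,6], [3,4,6]

Hence C_0 ≅ Z^7, C_1 ≅ Z^21, C_2 ≅ Z^14.

Boundary ∂_1: C_1 → C_0 maps an edge to its endpoints' difference, ∂[p,q] = q − p.
The 7×21 boundary matrix has rank 6 and Smith normal form diag(1,1,1,1,1,1).

The boundary map ∂_2: C_2 → C_1 maps a triangle to the signed sum of its edges. For instance
  ∂[0,5,6] = [5,6] − [0,6] + [0,5],
  ∂[1,4,6] = [4,6] − [1,6] + [1,4].
The 21×14 boundary matrix has rank 13 and Smith normal form diag(1,1,1,1,1,1,1,1,1,1,1,1,1).

From H_k ≅ ker(∂_k) / im(∂_{k+1}) we obtain:

  H_2: rank ker ∂_2 − rank ∂_3 = (14 − 13) − 0 = 1, and there is no ∂_3, so H_2 ≅ Z.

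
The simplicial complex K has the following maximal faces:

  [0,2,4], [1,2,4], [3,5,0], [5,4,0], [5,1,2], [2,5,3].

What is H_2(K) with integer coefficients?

H_2 ≅ 0.

Order the vertices as 0 < 1 < 2 < 3 < 4 < 5. Listing each simplex with vertices in this order, K has dimension 2 with simplices:

  0-simplices (6): [0], [1], [2], [3], [4], [5]
  1-simplices (12): [0,2], [0,3], [0,4], [0,5], [1,2], [1,4], [1,5], [2,3], [2,4], [2,5], [3,5], [4,5]
  2-simplices (6): [0,2,4], [0,3,5], [0,4,5], [1,2,4], [1,2,5], [2,3,5]

Hence C_0 ≅ Z^6, C_1 ≅ Z^12, C_2 ≅ Z^6.

∂_1: C_1 → C_0 sends each edge [p,q] (with p < q) to q − p.
The resulting 6×12 matrix has rank 5, and its Smith normal form has invariant factors (1,1,1,1,1).

Boundary ∂_2: C_2 → C_1 acts by ∂[p,q,r] = [q,r] − [p,r] + [p,q]. For instance
  ∂[2,3,5] = [3,5] − [2,5] + [2,3],
  ∂[0,4,5] = [4,5] − [0,5] + [0,4].
This gives a 12×6 integer matrix of rank 6; reducing to Smith normal form yields diagonal entries (1,1,1,1,1,1).

Now H_k = ker ∂_k / im ∂_{k+1}, so:

  H_2: rank ker ∂_2 − rank ∂_3 = (6 − 6) − 0 = 0, and there is no ∂_3, so H_2 = 0.

(K is a triangulation of the cylinder S^1 x I.)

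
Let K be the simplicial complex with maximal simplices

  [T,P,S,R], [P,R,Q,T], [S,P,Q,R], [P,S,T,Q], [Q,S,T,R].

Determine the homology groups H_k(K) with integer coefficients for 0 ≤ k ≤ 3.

H_0 ≅ Z,  H_1 = 0,  H_2 = 0,  H_3 ≅ Z.

Fix the vertex order P < Q < R < S < T and write every simplex with vertices in increasing order. Then dim K = 3 and the simplices of K are:

  0-simplices (5): P, Q, R, S, T
  1-simplices (10): PQ, PR, PS, PT, QR, QS, QT, RS, RT, ST
  2-simplices (10): PQR, PQS, PQT, PRS, PRT, PST, QRS, QRT, QST, RST
  3-simplices (5): PQRS, PQRT, PQST, PRST, QRST

giving chain groups C_0 ≅ Z^5, C_1 ≅ Z^10, C_2 ≅ Z^10, C_3 ≅ Z^5.

Boundary ∂_1: C_1 → C_0 is given by ∂[p,q] = [q] − [p]. For instance
  ∂PT = T − P.
This gives a 5×10 integer matrix of rank 4; reducing to Smith normal form yields diagonal entries (1,1,1,1).

The boundary map ∂_2: C_2 → C_1 acts by ∂[p,q,r] = [q,r] − [p,r] + [p,q]. For instance
  ∂PQR = QR − PR + PQ,
  ∂RST = ST − RT + RS.
The 10×10 boundary matrix has rank 6 and Smith normal form diag(1,1,1,1,1,1).

Boundary ∂_3: C_3 → C_2 sends each 3-simplex σ to the alternating sum Σ_i (−1)^i (σ with its i-th vertex removed). For instance
  ∂PRST = RST − PST + PRT − PRS,
  ∂PQRT = QRT − PRT + PQT − PQR.
The resulting 10×5 matrix has rank 4, and its Smith normal form has invariant factors (1,1,1,1).

Computing H_k = (kernel of ∂_k) / (image of ∂_{k+1}):

  H_0: rank C_0 − rank ∂_1 = 5 − 4 = 1, and the invariant factors of ∂_1 are all 1, so H_0 ≅ Z.
  H_1: rank ker ∂_1 − rank ∂_2 = (10 − 4) − 6 = 0, and the invariant factors of ∂_2 are all 1, so H_1 ≅ 0.
  H_2: rank ker ∂_2 − rank ∂_3 = (10 − 6) − 4 = 0, and the invariant factors of ∂_3 are all 1, so H_2 ≅ 0.
  H_3: rank ker ∂_3 − rank ∂_4 = (5 − 4) − 0 = 1, and there is no ∂_4, so H_3 ≅ Z.

As a check, the Euler characteristic is 5 − 10 + 10 − 5 = 0, which agrees with 1 − 0 + 0 − 1 = 0.
(K is a triangulation of the 3-sphere S^3.)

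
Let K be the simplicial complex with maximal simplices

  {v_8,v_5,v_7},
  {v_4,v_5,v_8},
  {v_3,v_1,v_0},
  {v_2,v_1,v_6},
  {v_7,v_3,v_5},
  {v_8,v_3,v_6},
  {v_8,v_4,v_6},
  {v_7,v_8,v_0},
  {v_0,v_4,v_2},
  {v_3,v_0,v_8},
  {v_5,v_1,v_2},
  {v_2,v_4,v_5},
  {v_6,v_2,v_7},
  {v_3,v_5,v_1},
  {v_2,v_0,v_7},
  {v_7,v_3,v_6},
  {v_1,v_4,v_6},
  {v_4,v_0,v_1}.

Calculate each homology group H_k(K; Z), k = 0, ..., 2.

Take the total order v_0 < v_1 < v_2 < v_3 < v_4 < v_5 < v_6 < v_7 < v_8 on the vertex set. Then K (dimension 2) consists of the simplices:

  0-simplices (9): [v_0], [v_1], [v_2], [v_3], [v_4], [v_5], [v_6], [v_7], [v_8]
  1-simplices (27): (27 of them)
  2-simplices (18): (18 of them)

giving chain groups C_0 ≅ Z^9, C_1 ≅ Z^27, C_2 ≅ Z^18.

Boundary ∂_1: C_1 → C_0 is given by ∂[p,q] = [q] − [p]. For instance
  ∂[v_3,v_8] = [v_8] − [v_3].
This gives a 9×27 integer matrix of rank 8; reducing to Smith normal form yields diagonal entries (1,1,1,1,1,1,1,1).

∂_2: C_2 → C_1 acts by ∂[p,q,r] = [q,r] − [p,r] + [p,q]. For instance
  ∂[v_5,v_7,v_8] = [v_7,v_8] − [v_5,v_8] + [v_5,v_7],
  ∂[v_3,v_5,v_7] = [v_5,v_7] − [v_3,v_7] + [v_3,v_5].
The resulting 27×18 matrix has rank 18, and its Smith normal form has invariant factors (1,1,1,1,1,1,1,1,1,1,1,1,1,1,1,1,1,2).

Now H_k = ker ∂_k / im ∂_{k+1}, so:

  H_0: rank C_0 − rank ∂_1 = 9 − 8 = 1, and the invariant factors of ∂_1 are all 1, so H_0 = Z.
  H_1: rank ker ∂_1 − rank ∂_2 = (27 − 8) − 18 = 1, and ∂_2 has invariant factor 2 > 1, so H_1 = Z ⊕ Z/2.
  H_2: rank ker ∂_2 − rank ∂_3 = (18 − 18) − 0 = 0, and there is no ∂_3, so H_2 = 0.

As a check, the Euler characteristic is 9 − 27 + 18 = 0, which agrees with 1 − 1 + 0 = 0.

H_0 ≅ Z,  H_1 ≅ Z ⊕ Z/2,  H_2 = 0.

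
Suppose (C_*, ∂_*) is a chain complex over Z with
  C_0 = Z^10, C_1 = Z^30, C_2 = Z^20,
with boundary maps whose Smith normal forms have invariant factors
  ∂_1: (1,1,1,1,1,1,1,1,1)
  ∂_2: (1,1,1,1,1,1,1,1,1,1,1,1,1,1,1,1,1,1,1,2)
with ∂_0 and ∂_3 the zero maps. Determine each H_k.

H_0 ≅ Z,  H_1 ≅ Z ⊕ Z/2,  H_2 = 0.

H_0: b_0 = 10 − 0 − 9 = 1; torsion from ∂_1 factors > 1: none. So H_0 ≅ Z.
H_1: b_1 = 30 − 9 − 20 = 1; torsion from ∂_2 factors > 1: [2]. So H_1 ≅ Z ⊕ Z/2.
H_2: b_2 = 20 − 20 − 0 = 0; torsion from ∂_3 factors > 1: none. So H_2 ≅ 0.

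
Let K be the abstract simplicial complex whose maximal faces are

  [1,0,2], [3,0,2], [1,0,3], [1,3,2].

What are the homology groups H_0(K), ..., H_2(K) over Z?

K has 4 vertices, 6 edges, 4 triangles.
rank ∂_0 = 0, rank ∂_1 = 3 ⇒ b_0 = 4 − 0 − 3 = 1; all invariant factors of ∂_1 are 1 so no torsion. So H_0 ≅ Z.
rank ∂_1 = 3, rank ∂_2 = 3 ⇒ b_1 = 6 − 3 − 3 = 0; all invariant factors of ∂_2 are 1 so no torsion. So H_1 ≅ 0.
rank ∂_2 = 3, rank ∂_3 = 0 ⇒ b_2 = 4 − 3 − 0 = 1. So H_2 ≅ Z.

H_0 = Z,  H_1 = 0,  H_2 = Z.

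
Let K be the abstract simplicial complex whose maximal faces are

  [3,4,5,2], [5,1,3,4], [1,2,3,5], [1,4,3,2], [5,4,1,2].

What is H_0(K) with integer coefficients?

Take the total order 1 < 2 < 3 < 4 < 5 on the vertex set. Then K (dimension 3) consists of the simplices:

  0-simplices (5): [1], [2], [3], [4], [5]
  1-simplices (10): [1,2], [1,3], [1,4], [1,5], [2,3], [2,4], [2,5], [3,4], [3,5], [4,5]
  2-simplices (10): [1,2,3], [1,2,4], [1,2,5], [1,3,4], [1,3,5], [1,4,5], [2,3,4], [2,3,5], [2,4,5], [3,4,5]
  3-simplices (5): [1,2,3,4], [1,2,3,5], [1,2,4,5], [1,3,4,5], [2,3,4,5]

so the chain groups are C_0 ≅ Z^5, C_1 ≅ Z^10, C_2 ≅ Z^10, C_3 ≅ Z^5.

∂_1: C_1 → C_0 maps an edge to its endpoints' difference, ∂[p,q] = q − p.
The resulting 5×10 matrix has rank 4, and its Smith normal form has invariant factors (1,1,1,1).

∂_2: C_2 → C_1 maps a triangle to the signed sum of its edges. For instance
  ∂[1,4,5] = [4,5] − [1,5] + [1,4],
  ∂[1,3,4] = [3,4] − [1,4] + [1,3].
This gives a 10×10 integer matrix of rank 6; reducing to Smith normal form yields diagonal entries (1,1,1,1,1,1).

Boundary ∂_3: C_3 → C_2 sends each 3-simplex σ to the alternating sum Σ_i (−1)^i (σ with its i-th vertex removed). For instance
  ∂[1,2,3,4] = [2,3,4] − [1,3,4] + [1,2,4] − [1,2,3],
  ∂[1,2,3,5] = [2,3,5] − [1,3,5] + [1,2,5] − [1,2,3].
The 10×5 boundary matrix has rank 4 and Smith normal form diag(1,1,1,1).

Computing H_k = (kernel of ∂_k) / (image of ∂_{k+1}):

  H_0: rank C_0 − rank ∂_1 = 5 − 4 = 1, and the invariant factors of ∂_1 are all 1, so H_0 ≅ Z.

H_0 ≅ Z.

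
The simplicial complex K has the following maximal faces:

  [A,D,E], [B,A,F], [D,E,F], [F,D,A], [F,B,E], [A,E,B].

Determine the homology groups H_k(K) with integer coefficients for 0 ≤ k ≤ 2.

Take the total order A < B < D < E < F on the vertex set. Then K (dimension 2) consists of the simplices:

  0-simplices (5): A, B, D, E, F
  1-simplices (9): AB, AD, AE, AF, BE, BF, DE, DF, EF
  2-simplices (6): ABE, ABF, ADE, ADF, BEF, DEF

so the chain groups are C_0 ≅ Z^5, C_1 ≅ Z^9, C_2 ≅ Z^6.

∂_1: C_1 → C_0 sends each edge [p,q] (with p < q) to q − p.
The 5×9 boundary matrix has rank 4 and Smith normal form diag(1,1,1,1).

The boundary map ∂_2: C_2 → C_1 sends each 2-simplex [p,q,r] to [q,r] − [p,r] + [p,q]. For instance
  ∂ABE = BE − AE + AB,
  ∂ABF = BF − AF + AB.
This gives a 9×6 integer matrix of rank 5; reducing to Smith normal form yields diagonal entries (1,1,1,1,1).

Now H_k = ker ∂_k / im ∂_{k+1}, so:

  H_0: rank C_0 − rank ∂_1 = 5 − 4 = 1, and the invariant factors of ∂_1 are all 1, so H_0 = Z.
  H_1: rank ker ∂_1 − rank ∂_2 = (9 − 4) − 5 = 0, and the invariant factors of ∂_2 are all 1, so H_1 = 0.
  H_2: rank ker ∂_2 − rank ∂_3 = (6 − 5) − 0 = 1, and there is no ∂_3, so H_2 = Z.

(K is a triangulation of the 2-sphere S^2.)

H_0 ≅ Z,  H_1 = 0,  H_2 ≅ Z.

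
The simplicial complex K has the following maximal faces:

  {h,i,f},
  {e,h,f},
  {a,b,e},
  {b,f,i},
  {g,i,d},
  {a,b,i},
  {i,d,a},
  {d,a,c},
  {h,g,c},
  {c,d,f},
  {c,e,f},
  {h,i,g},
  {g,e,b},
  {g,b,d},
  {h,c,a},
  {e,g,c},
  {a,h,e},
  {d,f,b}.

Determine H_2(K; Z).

H_2 ≅ 0.

We work with the vertex ordering a < b < c < d < e < f < g < h < i. The simplices of K, each written with vertices in increasing order, are:

  0-simplices (9): a, b, c, d, e, f, g, h, i
  1-simplices (27): ab, ac, ad, ae, ah, ai, bd, be, bf, bg, bi, cd, ce, cf, cg, ch, df, dg, di, ef, eg, eh, fh, fi, gh, gi, hi
  2-simplices (18): abe, abi, acd, ach, adi, aeh, bdf, bdg, beg, bfi, cdf, cef, ceg, cgh, dgi, efh, fhi, ghi

giving chain groups C_0 ≅ Z^9, C_1 ≅ Z^27, C_2 ≅ Z^18.

Boundary ∂_1: C_1 → C_0 maps an edge to its endpoints' difference, ∂[p,q] = q − p. For instance
  ∂ch = h − c.
As a 9×27 matrix over Z this has rank 8, with invariant factors (1,1,1,1,1,1,1,1).

The boundary map ∂_2: C_2 → C_1 acts by ∂[p,q,r] = [q,r] − [p,r] + [p,q]. For instance
  ∂dgi = gi − di + dg,
  ∂abe = be − ae + ab.
The resulting 27×18 matrix has rank 18, and its Smith normal form has invariant factors (1,1,1,1,1,1,1,1,1,1,1,1,1,1,1,1,1,2).

Reading off H_k = ker ∂_k / im ∂_{k+1}:

  H_2: rank ker ∂_2 − rank ∂_3 = (18 − 18) − 0 = 0, and there is no ∂_3, so H_2 = 0.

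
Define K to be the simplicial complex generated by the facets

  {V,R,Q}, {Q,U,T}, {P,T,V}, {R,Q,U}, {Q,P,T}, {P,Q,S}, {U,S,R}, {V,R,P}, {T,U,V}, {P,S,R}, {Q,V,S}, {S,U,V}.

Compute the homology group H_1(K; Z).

Order the vertices as P < Q < R < S < T < U < V. Listing each simplex with vertices in this order, K has dimension 2 with simplices:

  0-simplices (7): P, Q, R, S, T, U, V
  1-simplices (18): PQ, PR, PS, PT, PV, QR, QS, QT, QU, QV, RS, RU, RV, SU, SV, TU, TV, UV
  2-simplices (12): PQS, PQT, PRS, PRV, PTV, QRU, QRV, QSV, QTU, RSU, SUV, TUV

giving chain groups C_0 ≅ Z^7, C_1 ≅ Z^18, C_2 ≅ Z^12.

The boundary map ∂_1: C_1 → C_0 sends each edge [p,q] (with p < q) to q − p.
The resulting 7×18 matrix has rank 6, and its Smith normal form has invariant factors (1,1,1,1,1,1).

Boundary ∂_2: C_2 → C_1 acts by ∂[p,q,r] = [q,r] − [p,r] + [p,q]. For instance
  ∂PQT = QT − PT + PQ,
  ∂PRS = RS − PS + PR.
The 18×12 boundary matrix has rank 12 and Smith normal form diag(1,1,1,1,1,1,1,1,1,1,1,2).

Now H_k = ker ∂_k / im ∂_{k+1}, so:

  H_1: rank ker ∂_1 − rank ∂_2 = (18 − 6) − 12 = 0, and ∂_2 has invariant factor 2 > 1, so H_1 ≅ Z/2.

(K is a triangulation of the real projective plane RP^2.)

H_1 ≅ Z/2.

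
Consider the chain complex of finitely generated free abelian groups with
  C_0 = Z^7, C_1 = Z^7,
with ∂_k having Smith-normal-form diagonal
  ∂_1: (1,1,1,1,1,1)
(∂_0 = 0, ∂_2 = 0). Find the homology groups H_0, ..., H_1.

H_0: b_0 = 7 − 0 − 6 = 1; torsion from ∂_1 factors > 1: none. So H_0 ≅ Z.
H_1: b_1 = 7 − 6 − 0 = 1; torsion from ∂_2 factors > 1: none. So H_1 ≅ Z.

H_0 ≅ Z,  H_1 ≅ Z.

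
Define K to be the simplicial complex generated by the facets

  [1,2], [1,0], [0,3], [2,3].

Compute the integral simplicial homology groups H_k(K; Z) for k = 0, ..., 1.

K has 4 vertices, 4 edges.
rank ∂_0 = 0, rank ∂_1 = 3 ⇒ b_0 = 4 − 0 − 3 = 1; all invariant factors of ∂_1 are 1 so no torsion. So H_0 ≅ Z.
rank ∂_1 = 3, rank ∂_2 = 0 ⇒ b_1 = 4 − 3 − 0 = 1. So H_1 ≅ Z.

H_0 ≅ Z,  H_1 ≅ Z.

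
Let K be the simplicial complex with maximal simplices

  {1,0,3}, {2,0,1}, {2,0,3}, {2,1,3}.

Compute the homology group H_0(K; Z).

Fix the vertex order 0 < 1 < 2 < 3 and write every simplex with vertices in increasing order. Then dim K = 2 and the simplices of K are:

  0-simplices (4): [0], [1], [2], [3]
  1-simplices (6): [0,1], [0,2], [0,3], [1,2], [1,3], [2,3]
  2-simplices (4): [0,1,2], [0,1,3], [0,2,3], [1,2,3]

Hence C_0 ≅ Z^4, C_1 ≅ Z^6, C_2 ≅ Z^4.

The boundary map ∂_1: C_1 → C_0 is given by ∂[p,q] = [q] − [p].
As a 4×6 matrix over Z this has rank 3, with invariant factors (1,1,1).

Boundary ∂_2: C_2 → C_1 sends each 2-simplex [p,q,r] to [q,r] − [p,r] + [p,q]. For instance
  ∂[1,2,3] = [2,3] − [1,3] + [1,2],
  ∂[0,1,2] = [1,2] − [0,2] + [0,1].
The resulting 6×4 matrix has rank 3, and its Smith normal form has invariant factors (1,1,1).

From H_k ≅ ker(∂_k) / im(∂_{k+1}) we obtain:

  H_0: rank C_0 − rank ∂_1 = 4 − 3 = 1, and the invariant factors of ∂_1 are all 1, so H_0 = Z.

(K is a triangulation of the 2-sphere S^2.)

H_0 = Z.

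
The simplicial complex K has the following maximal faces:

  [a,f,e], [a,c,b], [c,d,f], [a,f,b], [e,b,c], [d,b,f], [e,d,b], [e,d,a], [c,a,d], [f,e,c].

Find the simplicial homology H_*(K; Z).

We work with the vertex ordering a < b < c < d < e < f. The simplices of K, each written with vertices in increasing order, are:

  0-simplices (6): a, b, c, d, e, f
  1-simplices (15): ab, ac, ad, ae, af, bc, bd, be, bf, cd, ce, cf, de, df, ef
  2-simplices (10): abc, abf, acd, ade, aef, bce, bde, bdf, cdf, cef

so the chain groups are C_0 ≅ Z^6, C_1 ≅ Z^15, C_2 ≅ Z^10.

The boundary map ∂_1: C_1 → C_0 maps an edge to its endpoints' difference, ∂[p,q] = q − p. For instance
  ∂bd = d − b.
This gives a 6×15 integer matrix of rank 5; reducing to Smith normal form yields diagonal entries (1,1,1,1,1).

∂_2: C_2 → C_1 sends each 2-simplex [p,q,r] to [q,r] − [p,r] + [p,q]. For instance
  ∂acd = cd − ad + ac,
  ∂aef = ef − af + ae.
This gives a 15×10 integer matrix of rank 10; reducing to Smith normal form yields diagonal entries (1,1,1,1,1,1,1,1,1,2).

Reading off H_k = ker ∂_k / im ∂_{k+1}:

  H_0: rank C_0 − rank ∂_1 = 6 − 5 = 1, and the invariant factors of ∂_1 are all 1, so H_0 = Z.
  H_1: rank ker ∂_1 − rank ∂_2 = (15 − 5) − 10 = 0, and ∂_2 has invariant factor 2 > 1, so H_1 = Z/2.
  H_2: rank ker ∂_2 − rank ∂_3 = (10 − 10) − 0 = 0, and there is no ∂_3, so H_2 = 0.

As a check, the Euler characteristic is 6 − 15 + 10 = 1, which agrees with 1 − 0 + 0 = 1.
(K is a triangulation of the real projective plane RP^2.)

H_0 = Z,  H_1 = Z/2,  H_2 = 0.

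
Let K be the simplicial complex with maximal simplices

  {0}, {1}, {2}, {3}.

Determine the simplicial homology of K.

Take the total order 0 < 1 < 2 < 3 on the vertex set. Then K (dimension 0) consists of the simplices:

  0-simplices (4): [0], [1], [2], [3]

so the chain groups are C_0 ≅ Z^4.

From H_k ≅ ker(∂_k) / im(∂_{k+1}) we obtain:

  H_0: rank C_0 − rank ∂_1 = 4 − 0 = 4, and there is no ∂_1, so H_0 = Z^4.

H_0 = Z^4.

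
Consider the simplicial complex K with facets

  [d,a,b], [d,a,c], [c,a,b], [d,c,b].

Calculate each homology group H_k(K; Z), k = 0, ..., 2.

Fix the vertex order a < b < c < d and write every simplex with vertices in increasing order. Then dim K = 2 and the simplices of K are:

  0-simplices (4): a, b, c, d
  1-simplices (6): ab, ac, ad, bc, bd, cd
  2-simplices (4): abc, abd, acd, bcd

giving chain groups C_0 ≅ Z^4, C_1 ≅ Z^6, C_2 ≅ Z^4.

Boundary ∂_1: C_1 → C_0 is given by ∂[p,q] = [q] − [p].
The 4×6 boundary matrix has rank 3 and Smith normal form diag(1,1,1).

Boundary ∂_2: C_2 → C_1 acts by ∂[p,q,r] = [q,r] − [p,r] + [p,q]. For instance
  ∂bcd = cd − bd + bc,
  ∂abc = bc − ac + ab.
The resulting 6×4 matrix has rank 3, and its Smith normal form has invariant factors (1,1,1).

Now H_k = ker ∂_k / im ∂_{k+1}, so:

  H_0: rank C_0 − rank ∂_1 = 4 − 3 = 1, and the invariant factors of ∂_1 are all 1, so H_0 = Z.
  H_1: rank ker ∂_1 − rank ∂_2 = (6 − 3) − 3 = 0, and the invariant factors of ∂_2 are all 1, so H_1 = 0.
  H_2: rank ker ∂_2 − rank ∂_3 = (4 − 3) − 0 = 1, and there is no ∂_3, so H_2 = Z.

(K is a triangulation of the 2-sphere S^2.)

H_0 ≅ Z,  H_1 = 0,  H_2 ≅ Z.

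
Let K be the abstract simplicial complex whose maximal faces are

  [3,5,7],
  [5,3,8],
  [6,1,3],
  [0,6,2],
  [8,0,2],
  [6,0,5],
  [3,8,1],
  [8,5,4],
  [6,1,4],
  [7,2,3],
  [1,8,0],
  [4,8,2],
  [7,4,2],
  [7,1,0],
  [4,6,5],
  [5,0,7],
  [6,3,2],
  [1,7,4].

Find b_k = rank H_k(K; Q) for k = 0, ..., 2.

We work with the vertex ordering 0 < 1 < 2 < 3 < 4 < 5 < 6 < 7 < 8. The simplices of K, each written with vertices in increasing order, are:

  0-simplices (9): [0], [1], [2], [3], [4], [5], [6], [7], [8]
  1-simplices (27): (27 of them)
  2-simplices (18): [0,1,7], [0,1,8], [0,2,6], [0,2,8], [0,5,6], [0,5,7], [1,3,6], [1,3,8], [1,4,6], [1,4,7], [2,3,6], [2,3,7], [2,4,7], [2,4,8], [3,5,7], [3,5,8], [4,5,6], [4,5,8]

so the chain groups are C_0 ≅ Z^9, C_1 ≅ Z^27, C_2 ≅ Z^18.

The boundary map ∂_1: C_1 → C_0 sends each edge [p,q] (with p < q) to q − p. For instance
  ∂[4,5] = [5] − [4].
The 9×27 boundary matrix has rank 8 and Smith normal form diag(1,1,1,1,1,1,1,1).

Boundary ∂_2: C_2 → C_1 acts by ∂[p,q,r] = [q,r] − [p,r] + [p,q]. For instance
  ∂[0,1,7] = [1,7] − [0,7] + [0,1],
  ∂[1,4,6] = [4,6] − [1,6] + [1,4].
The 27×18 boundary matrix has rank 17 and Smith normal form diag(1,1,1,1,1,1,1,1,1,1,1,1,1,1,1,1,1).

Computing H_k = (kernel of ∂_k) / (image of ∂_{k+1}):

  H_0: rank C_0 − rank ∂_1 = 9 − 8 = 1, and the invariant factors of ∂_1 are all 1, so H_0 ≅ Z.
  H_1: rank ker ∂_1 − rank ∂_2 = (27 − 8) − 17 = 2, and the invariant factors of ∂_2 are all 1, so H_1 ≅ Z^2.
  H_2: rank ker ∂_2 − rank ∂_3 = (18 − 17) − 0 = 1, and there is no ∂_3, so H_2 ≅ Z.

As a check, the Euler characteristic is 9 − 27 + 18 = 0, which agrees with 1 − 2 + 1 = 0.

Hence the Betti numbers are b_0 = 1, b_1 = 2, b_2 = 1.

b_0 = 1, b_1 = 2, b_2 = 1.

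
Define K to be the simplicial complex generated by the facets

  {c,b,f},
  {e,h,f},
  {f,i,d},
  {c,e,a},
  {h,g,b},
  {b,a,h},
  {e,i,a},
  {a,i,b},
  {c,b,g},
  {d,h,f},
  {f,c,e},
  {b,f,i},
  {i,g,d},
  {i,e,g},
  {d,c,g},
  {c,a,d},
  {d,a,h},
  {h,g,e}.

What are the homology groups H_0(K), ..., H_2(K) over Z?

H_0 = Z,  H_1 = Z^2,  H_2 = Z.

K has 9 vertices, 27 edges, 18 triangles.
rank ∂_0 = 0, rank ∂_1 = 8 ⇒ b_0 = 9 − 0 − 8 = 1; all invariant factors of ∂_1 are 1 so no torsion. So H_0 ≅ Z.
rank ∂_1 = 8, rank ∂_2 = 17 ⇒ b_1 = 27 − 8 − 17 = 2; all invariant factors of ∂_2 are 1 so no torsion. So H_1 ≅ Z^2.
rank ∂_2 = 17, rank ∂_3 = 0 ⇒ b_2 = 18 − 17 − 0 = 1. So H_2 ≅ Z.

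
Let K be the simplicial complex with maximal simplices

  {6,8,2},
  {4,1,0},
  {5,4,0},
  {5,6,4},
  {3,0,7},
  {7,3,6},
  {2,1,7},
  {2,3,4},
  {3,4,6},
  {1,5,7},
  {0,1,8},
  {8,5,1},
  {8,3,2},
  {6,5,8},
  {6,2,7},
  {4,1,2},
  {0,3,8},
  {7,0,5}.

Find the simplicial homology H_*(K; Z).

Order the vertices as 0 < 1 < 2 < 3 < 4 < 5 < 6 < 7 < 8. Listing each simplex with vertices in this order, K has dimension 2 with simplices:

  0-simplices (9): [0], [1], [2], [3], [4], [5], [6], [7], [8]
  1-simplices (27): (27 of them)
  2-simplices (18): [0,1,4], [0,1,8], [0,3,7], [0,3,8], [0,4,5], [0,5,7], [1,2,4], [1,2,7], [1,5,7], [1,5,8], [2,3,4], [2,3,8], [2,6,7], [2,6,8], [3,4,6], [3,6,7], [4,5,6], [5,6,8]

giving chain groups C_0 ≅ Z^9, C_1 ≅ Z^27, C_2 ≅ Z^18.

The boundary map ∂_1: C_1 → C_0 maps an edge to its endpoints' difference, ∂[p,q] = q − p.
As a 9×27 matrix over Z this has rank 8, with invariant factors (1,1,1,1,1,1,1,1).

Boundary ∂_2: C_2 → C_1 acts by ∂[p,q,r] = [q,r] − [p,r] + [p,q]. For instance
  ∂[2,3,8] = [3,8] − [2,8] + [2,3],
  ∂[1,5,7] = [5,7] − [1,7] + [1,5].
As a 27×18 matrix over Z this has rank 18, with invariant factors (1,1,1,1,1,1,1,1,1,1,1,1,1,1,1,1,1,2).

Computing H_k = (kernel of ∂_k) / (image of ∂_{k+1}):

  H_0: rank C_0 − rank ∂_1 = 9 − 8 = 1, and the invariant factors of ∂_1 are all 1, so H_0 ≅ Z.
  H_1: rank ker ∂_1 − rank ∂_2 = (27 − 8) − 18 = 1, and ∂_2 has invariant factor 2 > 1, so H_1 ≅ Z ⊕ Z/2.
  H_2: rank ker ∂_2 − rank ∂_3 = (18 − 18) − 0 = 0, and there is no ∂_3, so H_2 ≅ 0.

As a check, the Euler characteristic is 9 − 27 + 18 = 0, which agrees with 1 − 1 + 0 = 0.

H_0 ≅ Z,  H_1 ≅ Z ⊕ Z/2,  H_2 = 0.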